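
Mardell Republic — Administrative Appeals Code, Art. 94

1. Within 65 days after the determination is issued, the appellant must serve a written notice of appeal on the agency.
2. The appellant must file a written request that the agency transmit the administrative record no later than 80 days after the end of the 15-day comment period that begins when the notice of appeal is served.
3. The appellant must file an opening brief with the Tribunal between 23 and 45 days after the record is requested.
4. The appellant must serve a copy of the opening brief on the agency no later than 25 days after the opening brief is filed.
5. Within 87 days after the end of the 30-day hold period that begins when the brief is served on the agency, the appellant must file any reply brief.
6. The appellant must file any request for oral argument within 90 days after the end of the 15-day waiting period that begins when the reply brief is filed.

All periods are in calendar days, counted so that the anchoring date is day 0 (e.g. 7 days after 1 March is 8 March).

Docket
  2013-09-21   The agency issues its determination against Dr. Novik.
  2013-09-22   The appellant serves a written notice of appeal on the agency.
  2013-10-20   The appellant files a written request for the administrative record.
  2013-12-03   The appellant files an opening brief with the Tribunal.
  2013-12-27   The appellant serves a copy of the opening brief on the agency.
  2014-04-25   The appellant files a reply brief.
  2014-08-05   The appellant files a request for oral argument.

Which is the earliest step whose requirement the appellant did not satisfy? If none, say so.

Step 5

Step 1 — counting 65 days from 2013-09-21 (when the determination is issued) gives a deadline of 2013-11-25; 2013-09-22 is within that limit.
Step 2 — counting 80 days from 2013-10-07 (end of the 15-day comment period, which began when the notice of appeal is served on 2013-09-22) gives a deadline of 2013-12-26; 2013-10-20 is within that limit.
Step 3 — 23 and 45 days from 2013-10-20 (when the record is requested) are 2013-11-12 and 2013-12-04 respectively; 2013-12-03 falls inside that range.
Step 4 — counting 25 days from 2013-12-03 (when the opening brief is filed) gives a deadline of 2013-12-28; 2013-12-27 is within that limit.
Step 5 — counting 87 days from 2014-01-26 (end of the 30-day hold period, which began when the brief is served on the agency on 2013-12-27) gives a deadline of 2014-04-23; not done until 2014-04-25, 2 days after the deadline.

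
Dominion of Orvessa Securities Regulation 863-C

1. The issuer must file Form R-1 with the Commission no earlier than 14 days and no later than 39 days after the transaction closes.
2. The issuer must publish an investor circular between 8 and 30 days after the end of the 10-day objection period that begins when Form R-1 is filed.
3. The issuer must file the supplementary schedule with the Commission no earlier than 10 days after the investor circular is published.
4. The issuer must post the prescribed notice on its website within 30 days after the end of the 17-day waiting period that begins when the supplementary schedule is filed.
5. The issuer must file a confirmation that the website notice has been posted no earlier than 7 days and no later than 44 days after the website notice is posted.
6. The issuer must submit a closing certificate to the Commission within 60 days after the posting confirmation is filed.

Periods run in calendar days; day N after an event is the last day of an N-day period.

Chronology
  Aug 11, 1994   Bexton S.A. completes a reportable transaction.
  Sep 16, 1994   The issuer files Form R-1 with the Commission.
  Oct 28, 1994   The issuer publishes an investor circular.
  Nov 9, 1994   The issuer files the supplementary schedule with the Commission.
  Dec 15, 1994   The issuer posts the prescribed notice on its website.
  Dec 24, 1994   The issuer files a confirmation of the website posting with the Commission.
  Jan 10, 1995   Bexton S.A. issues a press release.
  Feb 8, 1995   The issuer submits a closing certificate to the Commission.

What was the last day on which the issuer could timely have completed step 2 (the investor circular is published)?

Oct 26, 1994

Form R-1 is filed on Sep 16, 1994; the 10-day objection period therefore ends Sep 26, 1994, and step 2 runs from that date. The window is 8–30 days after Sep 26, 1994; it closes on Oct 26, 1994.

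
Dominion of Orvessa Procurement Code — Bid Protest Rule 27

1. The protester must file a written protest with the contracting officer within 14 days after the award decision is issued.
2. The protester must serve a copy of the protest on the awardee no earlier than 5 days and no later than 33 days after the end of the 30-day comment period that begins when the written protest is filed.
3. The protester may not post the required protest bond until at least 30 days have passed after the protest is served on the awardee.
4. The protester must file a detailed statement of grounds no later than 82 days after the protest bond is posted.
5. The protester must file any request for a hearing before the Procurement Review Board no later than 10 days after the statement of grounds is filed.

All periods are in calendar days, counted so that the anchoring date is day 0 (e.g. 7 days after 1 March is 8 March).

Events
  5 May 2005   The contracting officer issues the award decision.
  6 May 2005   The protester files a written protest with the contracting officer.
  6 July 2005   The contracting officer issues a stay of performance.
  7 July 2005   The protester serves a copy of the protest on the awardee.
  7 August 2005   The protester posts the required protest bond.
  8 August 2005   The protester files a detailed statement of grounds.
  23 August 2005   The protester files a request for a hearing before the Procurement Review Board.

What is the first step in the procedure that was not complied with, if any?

Step 5

Step 1: 14 days after 5 May 2005 (when the award decision is issued) is 19 May 2005; done 6 May 2005 — timely.
Step 2: the window is 5–33 days after 5 June 2005 (end of the 30-day comment period, which began when the written protest is filed on 6 May 2005), so 10 June 2005 through 8 July 2005; done 7 July 2005 — within the window.
Step 3: the earliest permitted date is 30 days after 7 July 2005 (when the protest is served on the awardee), i.e. 6 August 2005; done 7 August 2005 — permitted.
Step 4: 82 days after 7 August 2005 (when the protest bond is posted) is 28 October 2005; completed 8 August 2005, before the deadline.
Step 5: 10 days after 8 August 2005 (when the statement of grounds is filed) is 18 August 2005; done 23 August 2005 — 5 days late.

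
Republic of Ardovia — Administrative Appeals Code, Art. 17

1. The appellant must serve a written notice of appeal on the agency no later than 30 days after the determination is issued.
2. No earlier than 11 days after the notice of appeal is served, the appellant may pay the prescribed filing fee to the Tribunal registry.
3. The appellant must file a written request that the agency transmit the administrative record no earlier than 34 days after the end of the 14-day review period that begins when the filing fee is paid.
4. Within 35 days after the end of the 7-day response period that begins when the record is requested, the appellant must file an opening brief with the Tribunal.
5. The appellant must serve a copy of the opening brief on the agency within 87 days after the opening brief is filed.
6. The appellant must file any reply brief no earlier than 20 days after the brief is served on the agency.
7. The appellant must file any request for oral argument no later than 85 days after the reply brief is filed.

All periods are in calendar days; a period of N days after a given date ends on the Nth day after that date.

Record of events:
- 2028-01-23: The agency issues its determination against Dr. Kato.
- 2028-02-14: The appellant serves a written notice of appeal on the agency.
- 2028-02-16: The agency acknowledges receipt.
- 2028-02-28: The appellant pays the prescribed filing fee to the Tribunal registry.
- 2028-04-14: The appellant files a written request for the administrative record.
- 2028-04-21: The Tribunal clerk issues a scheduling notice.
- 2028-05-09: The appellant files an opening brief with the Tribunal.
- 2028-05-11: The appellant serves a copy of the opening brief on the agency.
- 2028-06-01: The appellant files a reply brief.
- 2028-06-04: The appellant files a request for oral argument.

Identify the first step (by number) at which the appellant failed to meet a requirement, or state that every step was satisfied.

Step 3

(1) due by 2028-01-23 + 30 days = 2028-02-22; done 2028-02-14 — timely.
(2) permitted from 2028-02-14 + 11 days = 2028-02-25 onward; done 2028-02-28, after the minimum wait.
(3) permitted from 2028-03-13 + 34 days = 2028-04-16 onward; 2028-04-14 is 2 days before the earliest permitted date.
Later steps need not be reached.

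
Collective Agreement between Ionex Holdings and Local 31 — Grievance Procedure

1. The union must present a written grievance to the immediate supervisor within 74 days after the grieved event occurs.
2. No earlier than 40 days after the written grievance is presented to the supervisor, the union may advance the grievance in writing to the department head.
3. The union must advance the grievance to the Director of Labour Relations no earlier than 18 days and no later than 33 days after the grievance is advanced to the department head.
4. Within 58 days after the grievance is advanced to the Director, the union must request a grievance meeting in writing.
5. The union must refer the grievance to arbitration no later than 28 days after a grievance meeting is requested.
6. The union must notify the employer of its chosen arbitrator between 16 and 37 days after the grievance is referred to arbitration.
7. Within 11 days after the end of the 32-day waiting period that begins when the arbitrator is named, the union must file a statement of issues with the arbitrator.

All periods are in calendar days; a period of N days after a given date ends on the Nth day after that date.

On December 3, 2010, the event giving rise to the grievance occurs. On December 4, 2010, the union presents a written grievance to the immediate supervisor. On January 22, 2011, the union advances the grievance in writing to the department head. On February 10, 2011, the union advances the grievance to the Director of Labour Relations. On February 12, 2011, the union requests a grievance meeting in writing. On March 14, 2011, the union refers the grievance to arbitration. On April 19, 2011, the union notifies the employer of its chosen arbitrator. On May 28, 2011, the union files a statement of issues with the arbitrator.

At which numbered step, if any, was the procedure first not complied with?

Step 1: 74 days after December 3, 2010 (when the grieved event occurs) is February 15, 2011; done December 4, 2010 — timely.
Step 2: the earliest permitted date is 40 days after December 4, 2010 (when the written grievance is presented to the supervisor), i.e. January 13, 2011; done January 22, 2011 — permitted.
Step 3: the window is 18–33 days after January 22, 2011 (when the grievance is advanced to the department head), so February 9, 2011 through February 24, 2011; done February 10, 2011, which is between those dates.
Step 4: 58 days after February 10, 2011 (when the grievance is advanced to the Director) is April 9, 2011; completed February 12, 2011, before the deadline.
Step 5: 28 days after February 12, 2011 (when a grievance meeting is requested) is March 12, 2011; not done until March 14, 2011, 2 days after the deadline.
Later steps need not be reached.

Step 5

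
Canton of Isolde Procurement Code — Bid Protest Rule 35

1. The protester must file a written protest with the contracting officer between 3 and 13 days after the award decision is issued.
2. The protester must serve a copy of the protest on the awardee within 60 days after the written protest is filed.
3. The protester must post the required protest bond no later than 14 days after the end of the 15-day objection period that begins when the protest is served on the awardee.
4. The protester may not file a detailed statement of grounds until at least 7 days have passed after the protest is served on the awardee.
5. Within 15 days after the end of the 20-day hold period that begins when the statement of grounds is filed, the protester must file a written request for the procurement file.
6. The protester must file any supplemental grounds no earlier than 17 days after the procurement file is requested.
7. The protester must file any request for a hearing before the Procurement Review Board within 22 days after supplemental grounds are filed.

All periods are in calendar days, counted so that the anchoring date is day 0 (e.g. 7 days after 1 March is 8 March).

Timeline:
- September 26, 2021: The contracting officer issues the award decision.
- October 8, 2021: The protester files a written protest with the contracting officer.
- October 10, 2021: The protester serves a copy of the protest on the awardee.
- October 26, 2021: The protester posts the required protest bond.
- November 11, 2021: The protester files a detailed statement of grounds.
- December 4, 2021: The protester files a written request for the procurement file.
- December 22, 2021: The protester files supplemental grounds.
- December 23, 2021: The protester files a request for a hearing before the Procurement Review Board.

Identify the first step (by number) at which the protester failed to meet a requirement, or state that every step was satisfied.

(1) the permitted window runs from September 26, 2021 + 3 = September 29, 2021 to September 26, 2021 + 13 = October 9, 2021; October 8, 2021 falls inside that range.
(2) due by October 8, 2021 + 60 days = December 7, 2021; done October 10, 2021 — timely.
(3) due by October 25, 2021 + 14 days = November 8, 2021; completed October 26, 2021, before the deadline.
(4) permitted from October 10, 2021 + 7 days = October 17, 2021 onward; done November 11, 2021, after the minimum wait.
(5) due by December 1, 2021 + 15 days = December 16, 2021; December 4, 2021 is within that limit.
(6) permitted from December 4, 2021 + 17 days = December 21, 2021 onward; done December 22, 2021 — permitted.
(7) due by December 22, 2021 + 22 days = January 13, 2022; done December 23, 2021 — timely.

None — every step was satisfied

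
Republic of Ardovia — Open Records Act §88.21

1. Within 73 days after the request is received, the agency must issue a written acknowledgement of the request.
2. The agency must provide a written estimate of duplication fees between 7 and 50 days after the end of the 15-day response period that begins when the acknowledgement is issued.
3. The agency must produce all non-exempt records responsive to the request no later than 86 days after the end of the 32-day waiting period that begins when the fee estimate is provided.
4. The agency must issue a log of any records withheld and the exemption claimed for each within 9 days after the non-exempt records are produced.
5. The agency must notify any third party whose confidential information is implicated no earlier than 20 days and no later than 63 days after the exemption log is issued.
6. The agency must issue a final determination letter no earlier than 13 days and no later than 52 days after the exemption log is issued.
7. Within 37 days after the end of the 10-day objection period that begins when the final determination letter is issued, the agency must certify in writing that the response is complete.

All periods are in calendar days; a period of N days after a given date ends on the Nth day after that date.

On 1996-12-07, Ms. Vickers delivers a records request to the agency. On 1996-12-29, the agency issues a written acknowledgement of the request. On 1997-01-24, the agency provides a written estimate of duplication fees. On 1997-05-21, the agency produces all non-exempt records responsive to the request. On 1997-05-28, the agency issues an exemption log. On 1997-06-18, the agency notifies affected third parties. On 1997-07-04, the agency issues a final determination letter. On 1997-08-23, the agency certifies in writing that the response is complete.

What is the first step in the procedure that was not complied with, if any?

Step 7

(1) due by 1996-12-07 + 73 days = 1997-02-18; completed 1996-12-29, before the deadline.
(2) the permitted window runs from 1997-01-13 + 7 = 1997-01-20 to 1997-01-13 + 50 = 1997-03-04; 1997-01-24 falls inside that range.
(3) due by 1997-02-25 + 86 days = 1997-05-22; done 1997-05-21 — timely.
(4) due by 1997-05-21 + 9 days = 1997-05-30; completed 1997-05-28, before the deadline.
(5) the permitted window runs from 1997-05-28 + 20 = 1997-06-17 to 1997-05-28 + 63 = 1997-07-30; done 1997-06-18, which is between those dates.
(6) the permitted window runs from 1997-05-28 + 13 = 1997-06-10 to 1997-05-28 + 52 = 1997-07-19; done 1997-07-04 — within the window.
(7) due by 1997-07-14 + 37 days = 1997-08-20; not done until 1997-08-23, 3 days after the deadline.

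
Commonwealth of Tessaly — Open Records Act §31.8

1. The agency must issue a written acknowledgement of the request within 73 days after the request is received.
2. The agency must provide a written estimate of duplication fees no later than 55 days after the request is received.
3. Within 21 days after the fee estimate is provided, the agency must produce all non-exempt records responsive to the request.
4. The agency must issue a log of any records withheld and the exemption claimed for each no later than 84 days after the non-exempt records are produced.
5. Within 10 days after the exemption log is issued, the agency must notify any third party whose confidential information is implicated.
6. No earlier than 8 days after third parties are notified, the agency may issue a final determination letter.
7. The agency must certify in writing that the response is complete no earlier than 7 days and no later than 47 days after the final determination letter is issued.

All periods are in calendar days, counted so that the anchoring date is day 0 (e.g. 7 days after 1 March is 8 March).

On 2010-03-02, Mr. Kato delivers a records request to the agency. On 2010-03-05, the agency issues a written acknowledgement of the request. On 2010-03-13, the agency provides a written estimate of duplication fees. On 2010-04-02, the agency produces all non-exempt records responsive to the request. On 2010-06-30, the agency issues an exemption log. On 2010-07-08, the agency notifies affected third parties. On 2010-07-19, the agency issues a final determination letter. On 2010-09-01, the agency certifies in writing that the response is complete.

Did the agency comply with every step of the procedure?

No

Step 1: 73 days after 2010-03-02 (when the request is received) is 2010-05-14; done 2010-03-05 — timely.
Step 2: 55 days after 2010-03-02 (when the request is received) is 2010-04-26; done 2010-03-13 — timely.
Step 3: 21 days after 2010-03-13 (when the fee estimate is provided) is 2010-04-03; completed 2010-04-02, before the deadline.
Step 4: 84 days after 2010-04-02 (when the non-exempt records are produced) is 2010-06-25; not done until 2010-06-30, 5 days after the deadline.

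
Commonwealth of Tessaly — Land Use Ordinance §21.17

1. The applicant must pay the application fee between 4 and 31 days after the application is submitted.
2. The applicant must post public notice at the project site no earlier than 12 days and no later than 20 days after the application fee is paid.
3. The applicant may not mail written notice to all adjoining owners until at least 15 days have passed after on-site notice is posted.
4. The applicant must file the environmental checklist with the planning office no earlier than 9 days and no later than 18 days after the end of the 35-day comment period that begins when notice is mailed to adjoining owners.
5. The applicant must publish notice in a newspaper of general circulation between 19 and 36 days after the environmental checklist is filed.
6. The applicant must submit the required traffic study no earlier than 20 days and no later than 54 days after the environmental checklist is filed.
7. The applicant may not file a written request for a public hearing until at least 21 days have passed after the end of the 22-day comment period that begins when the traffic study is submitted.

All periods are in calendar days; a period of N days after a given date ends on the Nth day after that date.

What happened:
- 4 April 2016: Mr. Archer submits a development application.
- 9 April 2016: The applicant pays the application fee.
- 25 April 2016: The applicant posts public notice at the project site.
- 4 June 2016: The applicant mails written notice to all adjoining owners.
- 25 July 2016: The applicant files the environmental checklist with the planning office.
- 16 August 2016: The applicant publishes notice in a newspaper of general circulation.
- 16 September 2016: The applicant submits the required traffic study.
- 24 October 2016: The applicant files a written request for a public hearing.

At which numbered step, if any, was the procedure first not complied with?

Step 7

Step 1 — 4 and 31 days from 4 April 2016 (when the application is submitted) are 8 April 2016 and 5 May 2016 respectively; done 9 April 2016 — within the window.
Step 2 — 12 and 20 days from 9 April 2016 (when the application fee is paid) are 21 April 2016 and 29 April 2016 respectively; done 25 April 2016, which is between those dates.
Step 3 — must wait 15 days from 25 April 2016 (when on-site notice is posted), so not before 10 May 2016; done 4 June 2016, after the minimum wait.
Step 4 — 9 and 18 days from 9 July 2016 (end of the 35-day comment period, which began when notice is mailed to adjoining owners on 4 June 2016) are 18 July 2016 and 27 July 2016 respectively; done 25 July 2016, which is between those dates.
Step 5 — 19 and 36 days from 25 July 2016 (when the environmental checklist is filed) are 13 August 2016 and 30 August 2016 respectively; 16 August 2016 falls inside that range.
Step 6 — 20 and 54 days from 25 July 2016 (when the environmental checklist is filed) are 14 August 2016 and 17 September 2016 respectively; 16 September 2016 falls inside that range.
Step 7 — must wait 21 days from 8 October 2016 (end of the 22-day comment period, which began when the traffic study is submitted on 16 September 2016), so not before 29 October 2016; 24 October 2016 is 5 days before the earliest permitted date.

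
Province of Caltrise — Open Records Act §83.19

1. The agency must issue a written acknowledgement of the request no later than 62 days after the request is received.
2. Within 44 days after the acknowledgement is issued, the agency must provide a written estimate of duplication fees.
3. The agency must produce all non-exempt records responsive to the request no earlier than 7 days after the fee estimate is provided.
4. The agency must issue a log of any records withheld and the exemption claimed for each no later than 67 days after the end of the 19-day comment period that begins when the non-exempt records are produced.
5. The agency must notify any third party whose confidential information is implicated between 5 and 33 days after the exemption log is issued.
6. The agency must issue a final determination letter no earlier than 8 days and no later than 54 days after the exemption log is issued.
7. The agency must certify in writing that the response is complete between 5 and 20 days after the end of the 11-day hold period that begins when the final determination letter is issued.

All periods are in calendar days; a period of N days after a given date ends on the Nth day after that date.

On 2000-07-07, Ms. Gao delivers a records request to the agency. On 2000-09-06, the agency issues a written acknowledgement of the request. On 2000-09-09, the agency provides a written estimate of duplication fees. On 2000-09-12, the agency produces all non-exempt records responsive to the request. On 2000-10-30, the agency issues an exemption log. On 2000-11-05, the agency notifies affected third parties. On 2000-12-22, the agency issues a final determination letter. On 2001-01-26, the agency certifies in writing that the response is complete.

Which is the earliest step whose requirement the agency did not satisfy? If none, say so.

Step 3

(1) due by 2000-07-07 + 62 days = 2000-09-07; 2000-09-06 is within that limit.
(2) due by 2000-09-06 + 44 days = 2000-10-20; completed 2000-09-09, before the deadline.
(3) permitted from 2000-09-09 + 7 days = 2000-09-16 onward; 2000-09-12 is 4 days before the earliest permitted date.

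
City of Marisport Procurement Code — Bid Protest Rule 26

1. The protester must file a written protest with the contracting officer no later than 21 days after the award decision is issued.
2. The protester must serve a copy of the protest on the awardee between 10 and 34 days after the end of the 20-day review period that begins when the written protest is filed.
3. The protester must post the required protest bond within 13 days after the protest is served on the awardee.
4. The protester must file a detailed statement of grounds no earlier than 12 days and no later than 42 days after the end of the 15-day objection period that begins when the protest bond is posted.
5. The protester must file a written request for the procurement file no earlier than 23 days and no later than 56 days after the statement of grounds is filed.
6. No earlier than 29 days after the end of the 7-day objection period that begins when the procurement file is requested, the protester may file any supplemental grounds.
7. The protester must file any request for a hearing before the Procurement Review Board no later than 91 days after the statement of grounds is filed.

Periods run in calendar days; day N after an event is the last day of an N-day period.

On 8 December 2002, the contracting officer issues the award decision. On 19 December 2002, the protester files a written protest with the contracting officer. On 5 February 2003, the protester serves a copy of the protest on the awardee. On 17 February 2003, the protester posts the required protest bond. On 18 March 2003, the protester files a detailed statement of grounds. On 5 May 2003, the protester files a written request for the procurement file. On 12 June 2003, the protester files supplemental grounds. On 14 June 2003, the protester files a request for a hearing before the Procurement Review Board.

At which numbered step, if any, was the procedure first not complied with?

(1) due by 8 December 2002 + 21 days = 29 December 2002; done 19 December 2002 — timely.
(2) the permitted window runs from 8 January 2003 + 10 = 18 January 2003 to 8 January 2003 + 34 = 11 February 2003; 5 February 2003 falls inside that range.
(3) due by 5 February 2003 + 13 days = 18 February 2003; completed 17 February 2003, before the deadline.
(4) the permitted window runs from 4 March 2003 + 12 = 16 March 2003 to 4 March 2003 + 42 = 15 April 2003; 18 March 2003 falls inside that range.
(5) the permitted window runs from 18 March 2003 + 23 = 10 April 2003 to 18 March 2003 + 56 = 13 May 2003; done 5 May 2003 — within the window.
(6) permitted from 12 May 2003 + 29 days = 10 June 2003 onward; done 12 June 2003, after the minimum wait.
(7) due by 18 March 2003 + 91 days = 17 June 2003; completed 14 June 2003, before the deadline.

None — every step was satisfied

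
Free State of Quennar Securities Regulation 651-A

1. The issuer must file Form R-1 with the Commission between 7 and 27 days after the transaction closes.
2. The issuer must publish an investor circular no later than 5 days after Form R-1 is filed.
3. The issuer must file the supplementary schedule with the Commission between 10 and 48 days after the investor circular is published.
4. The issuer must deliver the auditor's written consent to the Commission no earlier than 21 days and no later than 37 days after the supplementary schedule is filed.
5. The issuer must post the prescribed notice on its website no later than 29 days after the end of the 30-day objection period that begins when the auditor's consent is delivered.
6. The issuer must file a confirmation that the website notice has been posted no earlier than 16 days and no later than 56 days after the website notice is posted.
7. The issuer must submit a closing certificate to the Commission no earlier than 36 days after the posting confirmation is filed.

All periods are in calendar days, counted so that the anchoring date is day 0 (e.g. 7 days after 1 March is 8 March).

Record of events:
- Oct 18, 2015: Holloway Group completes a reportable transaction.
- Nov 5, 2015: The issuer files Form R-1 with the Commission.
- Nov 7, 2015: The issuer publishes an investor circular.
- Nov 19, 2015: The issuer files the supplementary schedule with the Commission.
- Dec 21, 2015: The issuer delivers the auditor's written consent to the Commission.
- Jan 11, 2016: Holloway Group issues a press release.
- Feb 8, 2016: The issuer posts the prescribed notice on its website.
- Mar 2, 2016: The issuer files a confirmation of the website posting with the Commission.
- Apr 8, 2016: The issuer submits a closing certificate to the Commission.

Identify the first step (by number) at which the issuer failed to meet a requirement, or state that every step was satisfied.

Step 1 — 7 and 27 days from Oct 18, 2015 (when the transaction closes) are Oct 25, 2015 and Nov 14, 2015 respectively; done Nov 5, 2015 — within the window.
Step 2 — counting 5 days from Nov 5, 2015 (when Form R-1 is filed) gives a deadline of Nov 10, 2015; done Nov 7, 2015 — timely.
Step 3 — 10 and 48 days from Nov 7, 2015 (when the investor circular is published) are Nov 17, 2015 and Dec 25, 2015 respectively; Nov 19, 2015 falls inside that range.
Step 4 — 21 and 37 days from Nov 19, 2015 (when the supplementary schedule is filed) are Dec 10, 2015 and Dec 26, 2015 respectively; done Dec 21, 2015, which is between those dates.
Step 5 — counting 29 days from Jan 20, 2016 (end of the 30-day objection period, which began when the auditor's consent is delivered on Dec 21, 2015) gives a deadline of Feb 18, 2016; done Feb 8, 2016 — timely.
Step 6 — 16 and 56 days from Feb 8, 2016 (when the website notice is posted) are Feb 24, 2016 and Apr 4, 2016 respectively; done Mar 2, 2016, which is between those dates.
Step 7 — must wait 36 days from Mar 2, 2016 (when the posting confirmation is filed), so not before Apr 7, 2016; done Apr 8, 2016 — permitted.

None — every step was satisfied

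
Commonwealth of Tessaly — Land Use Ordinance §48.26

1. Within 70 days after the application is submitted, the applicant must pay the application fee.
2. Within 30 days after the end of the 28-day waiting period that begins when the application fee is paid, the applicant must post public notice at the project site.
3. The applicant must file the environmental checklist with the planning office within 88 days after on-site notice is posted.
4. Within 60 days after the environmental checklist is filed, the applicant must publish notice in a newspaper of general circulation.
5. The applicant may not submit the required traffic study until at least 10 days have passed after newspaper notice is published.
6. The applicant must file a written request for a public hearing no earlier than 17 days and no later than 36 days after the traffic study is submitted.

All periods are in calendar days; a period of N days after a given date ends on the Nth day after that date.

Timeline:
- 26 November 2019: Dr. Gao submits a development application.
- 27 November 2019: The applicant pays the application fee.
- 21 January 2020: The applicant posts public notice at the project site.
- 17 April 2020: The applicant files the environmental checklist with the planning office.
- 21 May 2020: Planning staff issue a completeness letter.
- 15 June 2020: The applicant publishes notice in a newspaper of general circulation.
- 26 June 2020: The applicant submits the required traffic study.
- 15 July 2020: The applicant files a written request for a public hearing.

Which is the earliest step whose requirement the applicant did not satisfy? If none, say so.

None — every step was satisfied

Step 1 — counting 70 days from 26 November 2019 (when the application is submitted) gives a deadline of 4 February 2020; 27 November 2019 is within that limit.
Step 2 — counting 30 days from 25 December 2019 (end of the 28-day waiting period, which began when the application fee is paid on 27 November 2019) gives a deadline of 24 January 2020; completed 21 January 2020, before the deadline.
Step 3 — counting 88 days from 21 January 2020 (when on-site notice is posted) gives a deadline of 18 April 2020; done 17 April 2020 — timely.
Step 4 — counting 60 days from 17 April 2020 (when the environmental checklist is filed) gives a deadline of 16 June 2020; done 15 June 2020 — timely.
Step 5 — must wait 10 days from 15 June 2020 (when newspaper notice is published), so not before 25 June 2020; 26 June 2020 is on or after that date.
Step 6 — 17 and 36 days from 26 June 2020 (when the traffic study is submitted) are 13 July 2020 and 1 August 2020 respectively; done 15 July 2020, which is between those dates.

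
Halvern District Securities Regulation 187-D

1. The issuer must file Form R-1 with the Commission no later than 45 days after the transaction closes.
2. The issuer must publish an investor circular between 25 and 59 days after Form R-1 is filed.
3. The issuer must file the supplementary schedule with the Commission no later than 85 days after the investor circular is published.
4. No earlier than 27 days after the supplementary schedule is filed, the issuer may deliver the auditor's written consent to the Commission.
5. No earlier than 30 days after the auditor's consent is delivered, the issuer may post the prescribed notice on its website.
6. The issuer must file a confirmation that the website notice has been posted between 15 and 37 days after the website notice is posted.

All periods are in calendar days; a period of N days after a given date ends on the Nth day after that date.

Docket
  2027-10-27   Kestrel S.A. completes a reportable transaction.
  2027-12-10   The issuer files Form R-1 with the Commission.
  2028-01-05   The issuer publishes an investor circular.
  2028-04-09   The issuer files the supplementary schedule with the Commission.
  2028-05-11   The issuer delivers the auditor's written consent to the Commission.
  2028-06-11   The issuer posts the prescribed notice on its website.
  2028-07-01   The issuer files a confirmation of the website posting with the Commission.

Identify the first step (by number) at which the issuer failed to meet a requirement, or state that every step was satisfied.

Step 1: 45 days after 2027-10-27 (when the transaction closes) is 2027-12-11; 2027-12-10 is within that limit.
Step 2: the window is 25–59 days after 2027-12-10 (when Form R-1 is filed), so 2028-01-04 through 2028-02-07; 2028-01-05 falls inside that range.
Step 3: 85 days after 2028-01-05 (when the investor circular is published) is 2028-03-30; not done until 2028-04-09, 10 days after the deadline.
That is the first point of non-compliance.

Step 3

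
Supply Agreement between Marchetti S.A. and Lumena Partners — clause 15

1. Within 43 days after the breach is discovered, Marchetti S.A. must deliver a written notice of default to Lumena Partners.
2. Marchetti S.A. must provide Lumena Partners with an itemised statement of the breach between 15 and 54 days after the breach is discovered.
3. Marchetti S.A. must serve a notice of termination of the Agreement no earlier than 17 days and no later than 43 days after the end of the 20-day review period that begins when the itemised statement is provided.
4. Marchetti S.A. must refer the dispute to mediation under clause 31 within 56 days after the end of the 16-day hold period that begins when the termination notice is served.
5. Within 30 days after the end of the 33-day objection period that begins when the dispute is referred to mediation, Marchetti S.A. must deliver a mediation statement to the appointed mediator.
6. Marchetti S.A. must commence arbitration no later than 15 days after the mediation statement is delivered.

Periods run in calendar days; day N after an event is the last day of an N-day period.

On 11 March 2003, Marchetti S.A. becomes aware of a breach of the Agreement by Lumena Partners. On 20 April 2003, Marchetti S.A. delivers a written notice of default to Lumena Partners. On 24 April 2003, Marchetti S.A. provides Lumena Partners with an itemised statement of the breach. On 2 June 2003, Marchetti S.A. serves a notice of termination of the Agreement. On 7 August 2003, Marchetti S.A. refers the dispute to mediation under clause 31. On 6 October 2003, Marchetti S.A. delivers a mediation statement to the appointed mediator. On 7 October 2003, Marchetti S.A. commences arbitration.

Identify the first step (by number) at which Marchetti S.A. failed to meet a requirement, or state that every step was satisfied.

(1) due by 11 March 2003 + 43 days = 23 April 2003; completed 20 April 2003, before the deadline.
(2) the permitted window runs from 11 March 2003 + 15 = 26 March 2003 to 11 March 2003 + 54 = 4 May 2003; done 24 April 2003 — within the window.
(3) the permitted window runs from 14 May 2003 + 17 = 31 May 2003 to 14 May 2003 + 43 = 26 June 2003; done 2 June 2003 — within the window.
(4) due by 18 June 2003 + 56 days = 13 August 2003; 7 August 2003 is within that limit.
(5) due by 9 September 2003 + 30 days = 9 October 2003; 6 October 2003 is within that limit.
(6) due by 6 October 2003 + 15 days = 21 October 2003; done 7 October 2003 — timely.

None — every step was satisfied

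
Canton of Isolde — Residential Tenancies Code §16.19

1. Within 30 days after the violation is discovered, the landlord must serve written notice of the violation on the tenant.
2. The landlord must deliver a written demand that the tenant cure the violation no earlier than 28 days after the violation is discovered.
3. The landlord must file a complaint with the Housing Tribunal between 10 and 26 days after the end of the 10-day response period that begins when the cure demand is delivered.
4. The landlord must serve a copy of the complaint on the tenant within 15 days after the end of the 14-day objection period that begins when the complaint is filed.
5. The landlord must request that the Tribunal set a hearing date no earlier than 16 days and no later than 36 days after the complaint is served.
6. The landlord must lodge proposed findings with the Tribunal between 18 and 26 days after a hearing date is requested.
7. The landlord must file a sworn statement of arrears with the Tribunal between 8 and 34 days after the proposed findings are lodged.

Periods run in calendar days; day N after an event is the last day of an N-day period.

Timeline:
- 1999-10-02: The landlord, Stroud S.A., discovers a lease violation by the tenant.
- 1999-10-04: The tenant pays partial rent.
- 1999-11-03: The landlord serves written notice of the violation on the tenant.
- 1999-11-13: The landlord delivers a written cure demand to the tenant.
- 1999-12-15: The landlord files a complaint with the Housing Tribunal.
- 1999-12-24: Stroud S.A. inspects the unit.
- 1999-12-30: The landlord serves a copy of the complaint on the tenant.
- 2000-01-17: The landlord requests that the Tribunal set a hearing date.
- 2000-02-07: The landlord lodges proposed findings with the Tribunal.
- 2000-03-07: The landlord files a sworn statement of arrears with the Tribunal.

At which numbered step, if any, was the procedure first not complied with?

Step 1: 30 days after 1999-10-02 (when the violation is discovered) is 1999-11-01; not done until 1999-11-03, 2 days after the deadline.

Step 1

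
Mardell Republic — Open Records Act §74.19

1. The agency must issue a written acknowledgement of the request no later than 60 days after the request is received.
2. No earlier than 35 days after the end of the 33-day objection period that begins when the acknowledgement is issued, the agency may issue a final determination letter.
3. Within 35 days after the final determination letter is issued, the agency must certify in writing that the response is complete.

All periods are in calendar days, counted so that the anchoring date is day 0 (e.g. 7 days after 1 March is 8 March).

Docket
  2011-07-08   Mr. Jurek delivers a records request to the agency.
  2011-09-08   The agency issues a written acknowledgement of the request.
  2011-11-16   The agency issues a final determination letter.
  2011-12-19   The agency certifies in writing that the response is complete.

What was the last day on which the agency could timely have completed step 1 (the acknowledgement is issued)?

2011-09-06

Step 1 runs from 2011-07-08, when the request is received. 60 days after 2011-07-08 is 2011-09-06.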